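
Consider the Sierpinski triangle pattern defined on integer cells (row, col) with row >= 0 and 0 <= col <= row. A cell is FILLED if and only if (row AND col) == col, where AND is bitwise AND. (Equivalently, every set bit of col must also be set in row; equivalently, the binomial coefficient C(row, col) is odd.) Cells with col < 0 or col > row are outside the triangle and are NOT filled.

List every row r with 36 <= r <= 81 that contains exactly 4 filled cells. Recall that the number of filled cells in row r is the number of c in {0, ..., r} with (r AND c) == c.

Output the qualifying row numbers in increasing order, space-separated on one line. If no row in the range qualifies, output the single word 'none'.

Row r has 2^popcount(r) filled cells, so we need popcount(r) = log2(4) = 2.
Scan r = 36..81 and keep those with exactly 2 one-bits:
r=36=100100 popcount=2 -> KEEP
r=37=100101 popcount=3 -> skip
r=38=100110 popcount=3 -> skip
r=39=100111 popcount=4 -> skip
r=40=101000 popcount=2 -> KEEP
r=41=101001 popcount=3 -> skip
r=42=101010 popcount=3 -> skip
r=43=101011 popcount=4 -> skip
r=44=101100 popcount=3 -> skip
r=45=101101 popcount=4 -> skip
r=46=101110 popcount=4 -> skip
r=47=101111 popcount=5 -> skip
r=48=110000 popcount=2 -> KEEP
r=49=110001 popcount=3 -> skip
r=50=110010 popcount=3 -> skip
r=51=110011 popcount=4 -> skip
r=52=110100 popcount=3 -> skip
r=53=110101 popcount=4 -> skip
r=54=110110 popcount=4 -> skip
r=55=110111 popcount=5 -> skip
r=56=111000 popcount=3 -> skip
r=57=111001 popcount=4 -> skip
r=58=111010 popcount=4 -> skip
r=59=111011 popcount=5 -> skip
r=60=111100 popcount=4 -> skip
r=61=111101 popcount=5 -> skip
r=62=111110 popcount=5 -> skip
r=63=111111 popcount=6 -> skip
r=64=1000000 popcount=1 -> skip
r=65=1000001 popcount=2 -> KEEP
r=66=1000010 popcount=2 -> KEEP
r=67=1000011 popcount=3 -> skip
r=68=1000100 popcount=2 -> KEEP
r=69=1000101 popcount=3 -> skip
r=70=1000110 popcount=3 -> skip
r=71=1000111 popcount=4 -> skip
r=72=1001000 popcount=2 -> KEEP
r=73=1001001 popcount=3 -> skip
r=74=1001010 popcount=3 -> skip
r=75=1001011 popcount=4 -> skip
r=76=1001100 popcount=3 -> skip
r=77=1001101 popcount=4 -> skip
r=78=1001110 popcount=4 -> skip
r=79=1001111 popcount=5 -> skip
r=80=1010000 popcount=2 -> KEEP
r=81=1010001 popcount=3 -> skip
Kept rows: 36 40 48 65 66 68 72 80

Answer: 36 40 48 65 66 68 72 80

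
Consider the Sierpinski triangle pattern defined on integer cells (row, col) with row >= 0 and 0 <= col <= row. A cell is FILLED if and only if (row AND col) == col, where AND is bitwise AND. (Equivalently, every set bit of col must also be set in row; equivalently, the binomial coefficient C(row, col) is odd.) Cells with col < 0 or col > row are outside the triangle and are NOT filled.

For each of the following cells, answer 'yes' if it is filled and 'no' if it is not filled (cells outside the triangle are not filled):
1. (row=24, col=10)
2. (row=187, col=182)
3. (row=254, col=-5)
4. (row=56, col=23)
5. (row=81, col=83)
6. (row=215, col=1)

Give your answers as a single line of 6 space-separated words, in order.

Answer: no no no no no yes

Derivation:
(24,10): row=0b11000, col=0b1010, row AND col = 0b1000 = 8; 8 != 10 -> empty
(187,182): row=0b10111011, col=0b10110110, row AND col = 0b10110010 = 178; 178 != 182 -> empty
(254,-5): col outside [0, 254] -> not filled
(56,23): row=0b111000, col=0b10111, row AND col = 0b10000 = 16; 16 != 23 -> empty
(81,83): col outside [0, 81] -> not filled
(215,1): row=0b11010111, col=0b1, row AND col = 0b1 = 1; 1 == 1 -> filled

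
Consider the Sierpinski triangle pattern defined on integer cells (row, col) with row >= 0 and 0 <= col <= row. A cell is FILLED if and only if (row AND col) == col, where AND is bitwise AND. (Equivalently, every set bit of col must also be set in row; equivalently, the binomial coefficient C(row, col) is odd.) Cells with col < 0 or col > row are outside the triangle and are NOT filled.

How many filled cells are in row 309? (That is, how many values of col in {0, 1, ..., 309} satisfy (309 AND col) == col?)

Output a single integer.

309 in binary = 100110101
popcount(309) = number of 1-bits in 100110101 = 5
A col c satisfies (309 AND c) == c iff every set bit of c is also set in 309; each of the 5 set bits of 309 can independently be on or off in c.
count = 2^5 = 32

Answer: 32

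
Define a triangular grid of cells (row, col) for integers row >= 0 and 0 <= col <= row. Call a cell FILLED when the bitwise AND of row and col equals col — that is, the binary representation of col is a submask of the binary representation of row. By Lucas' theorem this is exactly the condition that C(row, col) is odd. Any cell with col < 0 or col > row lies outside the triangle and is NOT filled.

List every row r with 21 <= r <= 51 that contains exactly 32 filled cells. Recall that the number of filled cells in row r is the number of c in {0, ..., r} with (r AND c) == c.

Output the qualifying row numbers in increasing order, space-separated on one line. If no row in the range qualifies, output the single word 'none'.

Answer: 31 47

Derivation:
Row r has 2^popcount(r) filled cells, so we need popcount(r) = log2(32) = 5.
Scan r = 21..51 and keep those with exactly 5 one-bits:
r=21=10101 popcount=3 -> skip
r=22=10110 popcount=3 -> skip
r=23=10111 popcount=4 -> skip
r=24=11000 popcount=2 -> skip
r=25=11001 popcount=3 -> skip
r=26=11010 popcount=3 -> skip
r=27=11011 popcount=4 -> skip
r=28=11100 popcount=3 -> skip
r=29=11101 popcount=4 -> skip
r=30=11110 popcount=4 -> skip
r=31=11111 popcount=5 -> KEEP
r=32=100000 popcount=1 -> skip
r=33=100001 popcount=2 -> skip
r=34=100010 popcount=2 -> skip
r=35=100011 popcount=3 -> skip
r=36=100100 popcount=2 -> skip
r=37=100101 popcount=3 -> skip
r=38=100110 popcount=3 -> skip
r=39=100111 popcount=4 -> skip
r=40=101000 popcount=2 -> skip
r=41=101001 popcount=3 -> skip
r=42=101010 popcount=3 -> skip
r=43=101011 popcount=4 -> skip
r=44=101100 popcount=3 -> skip
r=45=101101 popcount=4 -> skip
r=46=101110 popcount=4 -> skip
r=47=101111 popcount=5 -> KEEP
r=48=110000 popcount=2 -> skip
r=49=110001 popcount=3 -> skip
r=50=110010 popcount=3 -> skip
r=51=110011 popcount=4 -> skip
Kept rows: 31 47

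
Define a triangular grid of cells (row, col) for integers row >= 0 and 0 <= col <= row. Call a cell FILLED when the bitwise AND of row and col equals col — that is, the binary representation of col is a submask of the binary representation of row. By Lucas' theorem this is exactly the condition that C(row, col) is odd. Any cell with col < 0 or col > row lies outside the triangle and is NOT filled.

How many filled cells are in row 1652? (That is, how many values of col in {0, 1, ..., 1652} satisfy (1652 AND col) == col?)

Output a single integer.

Answer: 64

Derivation:
1652 in binary = 11001110100
popcount(1652) = number of 1-bits in 11001110100 = 6
A col c satisfies (1652 AND c) == c iff every set bit of c is also set in 1652; each of the 6 set bits of 1652 can independently be on or off in c.
count = 2^6 = 64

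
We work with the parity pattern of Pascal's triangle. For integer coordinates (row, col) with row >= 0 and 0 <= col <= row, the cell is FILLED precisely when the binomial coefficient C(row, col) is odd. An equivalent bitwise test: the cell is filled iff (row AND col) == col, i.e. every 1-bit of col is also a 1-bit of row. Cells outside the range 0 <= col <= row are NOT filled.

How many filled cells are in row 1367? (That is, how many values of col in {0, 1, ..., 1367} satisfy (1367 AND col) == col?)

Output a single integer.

Answer: 128

Derivation:
1367 in binary = 10101010111
popcount(1367) = number of 1-bits in 10101010111 = 7
A col c satisfies (1367 AND c) == c iff every set bit of c is also set in 1367; each of the 7 set bits of 1367 can independently be on or off in c.
count = 2^7 = 128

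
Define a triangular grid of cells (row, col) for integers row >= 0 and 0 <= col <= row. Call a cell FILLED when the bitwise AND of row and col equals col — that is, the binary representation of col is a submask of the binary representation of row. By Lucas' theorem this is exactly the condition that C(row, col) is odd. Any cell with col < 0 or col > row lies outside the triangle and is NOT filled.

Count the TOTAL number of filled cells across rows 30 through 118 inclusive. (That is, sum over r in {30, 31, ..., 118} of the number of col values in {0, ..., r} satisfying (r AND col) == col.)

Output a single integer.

r30=11110 pc4: +16 =16
r31=11111 pc5: +32 =48
r32=100000 pc1: +2 =50
r33=100001 pc2: +4 =54
r34=100010 pc2: +4 =58
r35=100011 pc3: +8 =66
r36=100100 pc2: +4 =70
r37=100101 pc3: +8 =78
r38=100110 pc3: +8 =86
r39=100111 pc4: +16 =102
r40=101000 pc2: +4 =106
r41=101001 pc3: +8 =114
r42=101010 pc3: +8 =122
r43=101011 pc4: +16 =138
r44=101100 pc3: +8 =146
r45=101101 pc4: +16 =162
r46=101110 pc4: +16 =178
r47=101111 pc5: +32 =210
r48=110000 pc2: +4 =214
r49=110001 pc3: +8 =222
r50=110010 pc3: +8 =230
r51=110011 pc4: +16 =246
r52=110100 pc3: +8 =254
r53=110101 pc4: +16 =270
r54=110110 pc4: +16 =286
r55=110111 pc5: +32 =318
r56=111000 pc3: +8 =326
r57=111001 pc4: +16 =342
r58=111010 pc4: +16 =358
r59=111011 pc5: +32 =390
r60=111100 pc4: +16 =406
r61=111101 pc5: +32 =438
r62=111110 pc5: +32 =470
r63=111111 pc6: +64 =534
r64=1000000 pc1: +2 =536
r65=1000001 pc2: +4 =540
r66=1000010 pc2: +4 =544
r67=1000011 pc3: +8 =552
r68=1000100 pc2: +4 =556
r69=1000101 pc3: +8 =564
r70=1000110 pc3: +8 =572
r71=1000111 pc4: +16 =588
r72=1001000 pc2: +4 =592
r73=1001001 pc3: +8 =600
r74=1001010 pc3: +8 =608
r75=1001011 pc4: +16 =624
r76=1001100 pc3: +8 =632
r77=1001101 pc4: +16 =648
r78=1001110 pc4: +16 =664
r79=1001111 pc5: +32 =696
r80=1010000 pc2: +4 =700
r81=1010001 pc3: +8 =708
r82=1010010 pc3: +8 =716
r83=1010011 pc4: +16 =732
r84=1010100 pc3: +8 =740
r85=1010101 pc4: +16 =756
r86=1010110 pc4: +16 =772
r87=1010111 pc5: +32 =804
r88=1011000 pc3: +8 =812
r89=1011001 pc4: +16 =828
r90=1011010 pc4: +16 =844
r91=1011011 pc5: +32 =876
r92=1011100 pc4: +16 =892
r93=1011101 pc5: +32 =924
r94=1011110 pc5: +32 =956
r95=1011111 pc6: +64 =1020
r96=1100000 pc2: +4 =1024
r97=1100001 pc3: +8 =1032
r98=1100010 pc3: +8 =1040
r99=1100011 pc4: +16 =1056
r100=1100100 pc3: +8 =1064
r101=1100101 pc4: +16 =1080
r102=1100110 pc4: +16 =1096
r103=1100111 pc5: +32 =1128
r104=1101000 pc3: +8 =1136
r105=1101001 pc4: +16 =1152
r106=1101010 pc4: +16 =1168
r107=1101011 pc5: +32 =1200
r108=1101100 pc4: +16 =1216
r109=1101101 pc5: +32 =1248
r110=1101110 pc5: +32 =1280
r111=1101111 pc6: +64 =1344
r112=1110000 pc3: +8 =1352
r113=1110001 pc4: +16 =1368
r114=1110010 pc4: +16 =1384
r115=1110011 pc5: +32 =1416
r116=1110100 pc4: +16 =1432
r117=1110101 pc5: +32 =1464
r118=1110110 pc5: +32 =1496

Answer: 1496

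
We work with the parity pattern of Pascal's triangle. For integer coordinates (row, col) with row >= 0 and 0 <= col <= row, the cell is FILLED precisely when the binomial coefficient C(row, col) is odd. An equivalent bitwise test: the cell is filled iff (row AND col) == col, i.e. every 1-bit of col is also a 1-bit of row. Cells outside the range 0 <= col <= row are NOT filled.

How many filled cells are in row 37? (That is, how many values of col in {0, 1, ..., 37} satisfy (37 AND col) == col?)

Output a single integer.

37 in binary = 100101
popcount(37) = number of 1-bits in 100101 = 3
A col c satisfies (37 AND c) == c iff every set bit of c is also set in 37; each of the 3 set bits of 37 can independently be on or off in c.
count = 2^3 = 8

Answer: 8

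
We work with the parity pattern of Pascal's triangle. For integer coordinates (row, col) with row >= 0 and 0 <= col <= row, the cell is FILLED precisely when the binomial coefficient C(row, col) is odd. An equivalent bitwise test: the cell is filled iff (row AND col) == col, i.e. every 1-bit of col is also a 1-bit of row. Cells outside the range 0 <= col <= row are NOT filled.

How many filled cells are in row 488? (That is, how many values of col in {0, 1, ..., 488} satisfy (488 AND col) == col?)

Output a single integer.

488 in binary = 111101000
popcount(488) = number of 1-bits in 111101000 = 5
A col c satisfies (488 AND c) == c iff every set bit of c is also set in 488; each of the 5 set bits of 488 can independently be on or off in c.
count = 2^5 = 32

Answer: 32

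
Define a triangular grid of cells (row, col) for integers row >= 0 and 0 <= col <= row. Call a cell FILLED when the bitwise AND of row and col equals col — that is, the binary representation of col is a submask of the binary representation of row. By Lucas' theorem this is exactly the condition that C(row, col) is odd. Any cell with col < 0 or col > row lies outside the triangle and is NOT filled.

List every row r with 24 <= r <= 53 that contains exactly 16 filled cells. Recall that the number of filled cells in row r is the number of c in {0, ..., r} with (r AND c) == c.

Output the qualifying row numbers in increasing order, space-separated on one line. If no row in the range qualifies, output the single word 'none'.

Answer: 27 29 30 39 43 45 46 51 53

Derivation:
Row r has 2^popcount(r) filled cells, so we need popcount(r) = log2(16) = 4.
Scan r = 24..53 and keep those with exactly 4 one-bits:
r=24=11000 popcount=2 -> skip
r=25=11001 popcount=3 -> skip
r=26=11010 popcount=3 -> skip
r=27=11011 popcount=4 -> KEEP
r=28=11100 popcount=3 -> skip
r=29=11101 popcount=4 -> KEEP
r=30=11110 popcount=4 -> KEEP
r=31=11111 popcount=5 -> skip
r=32=100000 popcount=1 -> skip
r=33=100001 popcount=2 -> skip
r=34=100010 popcount=2 -> skip
r=35=100011 popcount=3 -> skip
r=36=100100 popcount=2 -> skip
r=37=100101 popcount=3 -> skip
r=38=100110 popcount=3 -> skip
r=39=100111 popcount=4 -> KEEP
r=40=101000 popcount=2 -> skip
r=41=101001 popcount=3 -> skip
r=42=101010 popcount=3 -> skip
r=43=101011 popcount=4 -> KEEP
r=44=101100 popcount=3 -> skip
r=45=101101 popcount=4 -> KEEP
r=46=101110 popcount=4 -> KEEP
r=47=101111 popcount=5 -> skip
r=48=110000 popcount=2 -> skip
r=49=110001 popcount=3 -> skip
r=50=110010 popcount=3 -> skip
r=51=110011 popcount=4 -> KEEP
r=52=110100 popcount=3 -> skip
r=53=110101 popcount=4 -> KEEP
Kept rows: 27 29 30 39 43 45 46 51 53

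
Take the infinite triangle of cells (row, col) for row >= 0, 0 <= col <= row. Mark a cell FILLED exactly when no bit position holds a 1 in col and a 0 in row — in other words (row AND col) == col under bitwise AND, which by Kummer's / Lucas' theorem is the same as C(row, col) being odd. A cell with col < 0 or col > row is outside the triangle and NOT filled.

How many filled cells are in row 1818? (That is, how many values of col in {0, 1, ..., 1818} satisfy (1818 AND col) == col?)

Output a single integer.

Answer: 64

Derivation:
1818 in binary = 11100011010
popcount(1818) = number of 1-bits in 11100011010 = 6
A col c satisfies (1818 AND c) == c iff every set bit of c is also set in 1818; each of the 6 set bits of 1818 can independently be on or off in c.
count = 2^6 = 64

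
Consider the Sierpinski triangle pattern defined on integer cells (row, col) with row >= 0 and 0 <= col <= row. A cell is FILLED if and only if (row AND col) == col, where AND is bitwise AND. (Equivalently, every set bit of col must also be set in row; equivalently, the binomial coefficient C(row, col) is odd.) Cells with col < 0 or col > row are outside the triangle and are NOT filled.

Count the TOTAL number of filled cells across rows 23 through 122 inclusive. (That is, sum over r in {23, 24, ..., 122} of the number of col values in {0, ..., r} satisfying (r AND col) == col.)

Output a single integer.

r23=10111 pc4: +16 =16
r24=11000 pc2: +4 =20
r25=11001 pc3: +8 =28
r26=11010 pc3: +8 =36
r27=11011 pc4: +16 =52
r28=11100 pc3: +8 =60
r29=11101 pc4: +16 =76
r30=11110 pc4: +16 =92
r31=11111 pc5: +32 =124
r32=100000 pc1: +2 =126
r33=100001 pc2: +4 =130
r34=100010 pc2: +4 =134
r35=100011 pc3: +8 =142
r36=100100 pc2: +4 =146
r37=100101 pc3: +8 =154
r38=100110 pc3: +8 =162
r39=100111 pc4: +16 =178
r40=101000 pc2: +4 =182
r41=101001 pc3: +8 =190
r42=101010 pc3: +8 =198
r43=101011 pc4: +16 =214
r44=101100 pc3: +8 =222
r45=101101 pc4: +16 =238
r46=101110 pc4: +16 =254
r47=101111 pc5: +32 =286
r48=110000 pc2: +4 =290
r49=110001 pc3: +8 =298
r50=110010 pc3: +8 =306
r51=110011 pc4: +16 =322
r52=110100 pc3: +8 =330
r53=110101 pc4: +16 =346
r54=110110 pc4: +16 =362
r55=110111 pc5: +32 =394
r56=111000 pc3: +8 =402
r57=111001 pc4: +16 =418
r58=111010 pc4: +16 =434
r59=111011 pc5: +32 =466
r60=111100 pc4: +16 =482
r61=111101 pc5: +32 =514
r62=111110 pc5: +32 =546
r63=111111 pc6: +64 =610
r64=1000000 pc1: +2 =612
r65=1000001 pc2: +4 =616
r66=1000010 pc2: +4 =620
r67=1000011 pc3: +8 =628
r68=1000100 pc2: +4 =632
r69=1000101 pc3: +8 =640
r70=1000110 pc3: +8 =648
r71=1000111 pc4: +16 =664
r72=1001000 pc2: +4 =668
r73=1001001 pc3: +8 =676
r74=1001010 pc3: +8 =684
r75=1001011 pc4: +16 =700
r76=1001100 pc3: +8 =708
r77=1001101 pc4: +16 =724
r78=1001110 pc4: +16 =740
r79=1001111 pc5: +32 =772
r80=1010000 pc2: +4 =776
r81=1010001 pc3: +8 =784
r82=1010010 pc3: +8 =792
r83=1010011 pc4: +16 =808
r84=1010100 pc3: +8 =816
r85=1010101 pc4: +16 =832
r86=1010110 pc4: +16 =848
r87=1010111 pc5: +32 =880
r88=1011000 pc3: +8 =888
r89=1011001 pc4: +16 =904
r90=1011010 pc4: +16 =920
r91=1011011 pc5: +32 =952
r92=1011100 pc4: +16 =968
r93=1011101 pc5: +32 =1000
r94=1011110 pc5: +32 =1032
r95=1011111 pc6: +64 =1096
r96=1100000 pc2: +4 =1100
r97=1100001 pc3: +8 =1108
r98=1100010 pc3: +8 =1116
r99=1100011 pc4: +16 =1132
r100=1100100 pc3: +8 =1140
r101=1100101 pc4: +16 =1156
r102=1100110 pc4: +16 =1172
r103=1100111 pc5: +32 =1204
r104=1101000 pc3: +8 =1212
r105=1101001 pc4: +16 =1228
r106=1101010 pc4: +16 =1244
r107=1101011 pc5: +32 =1276
r108=1101100 pc4: +16 =1292
r109=1101101 pc5: +32 =1324
r110=1101110 pc5: +32 =1356
r111=1101111 pc6: +64 =1420
r112=1110000 pc3: +8 =1428
r113=1110001 pc4: +16 =1444
r114=1110010 pc4: +16 =1460
r115=1110011 pc5: +32 =1492
r116=1110100 pc4: +16 =1508
r117=1110101 pc5: +32 =1540
r118=1110110 pc5: +32 =1572
r119=1110111 pc6: +64 =1636
r120=1111000 pc4: +16 =1652
r121=1111001 pc5: +32 =1684
r122=1111010 pc5: +32 =1716

Answer: 1716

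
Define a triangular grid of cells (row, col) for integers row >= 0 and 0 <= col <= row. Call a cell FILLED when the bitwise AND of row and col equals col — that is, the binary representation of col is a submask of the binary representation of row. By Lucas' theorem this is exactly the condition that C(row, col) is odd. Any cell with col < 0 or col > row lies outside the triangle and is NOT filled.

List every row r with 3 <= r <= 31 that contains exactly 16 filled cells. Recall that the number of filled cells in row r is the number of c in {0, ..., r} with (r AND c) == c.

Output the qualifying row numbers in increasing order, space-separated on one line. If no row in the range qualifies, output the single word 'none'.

Row r has 2^popcount(r) filled cells, so we need popcount(r) = log2(16) = 4.
Scan r = 3..31 and keep those with exactly 4 one-bits:
r=3=11 popcount=2 -> skip
r=4=100 popcount=1 -> skip
r=5=101 popcount=2 -> skip
r=6=110 popcount=2 -> skip
r=7=111 popcount=3 -> skip
r=8=1000 popcount=1 -> skip
r=9=1001 popcount=2 -> skip
r=10=1010 popcount=2 -> skip
r=11=1011 popcount=3 -> skip
r=12=1100 popcount=2 -> skip
r=13=1101 popcount=3 -> skip
r=14=1110 popcount=3 -> skip
r=15=1111 popcount=4 -> KEEP
r=16=10000 popcount=1 -> skip
r=17=10001 popcount=2 -> skip
r=18=10010 popcount=2 -> skip
r=19=10011 popcount=3 -> skip
r=20=10100 popcount=2 -> skip
r=21=10101 popcount=3 -> skip
r=22=10110 popcount=3 -> skip
r=23=10111 popcount=4 -> KEEP
r=24=11000 popcount=2 -> skip
r=25=11001 popcount=3 -> skip
r=26=11010 popcount=3 -> skip
r=27=11011 popcount=4 -> KEEP
r=28=11100 popcount=3 -> skip
r=29=11101 popcount=4 -> KEEP
r=30=11110 popcount=4 -> KEEP
r=31=11111 popcount=5 -> skip
Kept rows: 15 23 27 29 30

Answer: 15 23 27 29 30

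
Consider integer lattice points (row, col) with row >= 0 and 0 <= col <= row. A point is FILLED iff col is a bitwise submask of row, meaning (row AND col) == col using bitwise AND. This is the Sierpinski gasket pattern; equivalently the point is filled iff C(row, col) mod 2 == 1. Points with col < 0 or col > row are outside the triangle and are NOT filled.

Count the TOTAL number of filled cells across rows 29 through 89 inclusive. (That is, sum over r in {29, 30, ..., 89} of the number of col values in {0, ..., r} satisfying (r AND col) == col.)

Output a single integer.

Answer: 844

Derivation:
r29=11101 pc4: +16 =16
r30=11110 pc4: +16 =32
r31=11111 pc5: +32 =64
r32=100000 pc1: +2 =66
r33=100001 pc2: +4 =70
r34=100010 pc2: +4 =74
r35=100011 pc3: +8 =82
r36=100100 pc2: +4 =86
r37=100101 pc3: +8 =94
r38=100110 pc3: +8 =102
r39=100111 pc4: +16 =118
r40=101000 pc2: +4 =122
r41=101001 pc3: +8 =130
r42=101010 pc3: +8 =138
r43=101011 pc4: +16 =154
r44=101100 pc3: +8 =162
r45=101101 pc4: +16 =178
r46=101110 pc4: +16 =194
r47=101111 pc5: +32 =226
r48=110000 pc2: +4 =230
r49=110001 pc3: +8 =238
r50=110010 pc3: +8 =246
r51=110011 pc4: +16 =262
r52=110100 pc3: +8 =270
r53=110101 pc4: +16 =286
r54=110110 pc4: +16 =302
r55=110111 pc5: +32 =334
r56=111000 pc3: +8 =342
r57=111001 pc4: +16 =358
r58=111010 pc4: +16 =374
r59=111011 pc5: +32 =406
r60=111100 pc4: +16 =422
r61=111101 pc5: +32 =454
r62=111110 pc5: +32 =486
r63=111111 pc6: +64 =550
r64=1000000 pc1: +2 =552
r65=1000001 pc2: +4 =556
r66=1000010 pc2: +4 =560
r67=1000011 pc3: +8 =568
r68=1000100 pc2: +4 =572
r69=1000101 pc3: +8 =580
r70=1000110 pc3: +8 =588
r71=1000111 pc4: +16 =604
r72=1001000 pc2: +4 =608
r73=1001001 pc3: +8 =616
r74=1001010 pc3: +8 =624
r75=1001011 pc4: +16 =640
r76=1001100 pc3: +8 =648
r77=1001101 pc4: +16 =664
r78=1001110 pc4: +16 =680
r79=1001111 pc5: +32 =712
r80=1010000 pc2: +4 =716
r81=1010001 pc3: +8 =724
r82=1010010 pc3: +8 =732
r83=1010011 pc4: +16 =748
r84=1010100 pc3: +8 =756
r85=1010101 pc4: +16 =772
r86=1010110 pc4: +16 =788
r87=1010111 pc5: +32 =820
r88=1011000 pc3: +8 =828
r89=1011001 pc4: +16 =844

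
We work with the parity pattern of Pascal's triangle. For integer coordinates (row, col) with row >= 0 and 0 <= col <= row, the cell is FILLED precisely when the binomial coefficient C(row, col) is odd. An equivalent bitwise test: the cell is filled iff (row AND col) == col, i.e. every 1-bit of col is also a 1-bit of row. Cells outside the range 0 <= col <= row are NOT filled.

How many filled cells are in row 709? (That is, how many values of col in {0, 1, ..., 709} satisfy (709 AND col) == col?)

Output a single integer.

709 in binary = 1011000101
popcount(709) = number of 1-bits in 1011000101 = 5
A col c satisfies (709 AND c) == c iff every set bit of c is also set in 709; each of the 5 set bits of 709 can independently be on or off in c.
count = 2^5 = 32

Answer: 32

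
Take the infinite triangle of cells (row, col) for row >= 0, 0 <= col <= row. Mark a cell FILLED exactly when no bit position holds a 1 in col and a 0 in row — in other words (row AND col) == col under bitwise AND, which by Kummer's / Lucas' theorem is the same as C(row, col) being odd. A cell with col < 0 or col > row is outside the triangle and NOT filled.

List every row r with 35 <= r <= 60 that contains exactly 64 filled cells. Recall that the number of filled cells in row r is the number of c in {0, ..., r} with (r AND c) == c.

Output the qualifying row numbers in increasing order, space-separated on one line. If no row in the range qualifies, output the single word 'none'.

Row r has 2^popcount(r) filled cells, so we need popcount(r) = log2(64) = 6.
Scan r = 35..60 and keep those with exactly 6 one-bits:
r=35=100011 popcount=3 -> skip
r=36=100100 popcount=2 -> skip
r=37=100101 popcount=3 -> skip
r=38=100110 popcount=3 -> skip
r=39=100111 popcount=4 -> skip
r=40=101000 popcount=2 -> skip
r=41=101001 popcount=3 -> skip
r=42=101010 popcount=3 -> skip
r=43=101011 popcount=4 -> skip
r=44=101100 popcount=3 -> skip
r=45=101101 popcount=4 -> skip
r=46=101110 popcount=4 -> skip
r=47=101111 popcount=5 -> skip
r=48=110000 popcount=2 -> skip
r=49=110001 popcount=3 -> skip
r=50=110010 popcount=3 -> skip
r=51=110011 popcount=4 -> skip
r=52=110100 popcount=3 -> skip
r=53=110101 popcount=4 -> skip
r=54=110110 popcount=4 -> skip
r=55=110111 popcount=5 -> skip
r=56=111000 popcount=3 -> skip
r=57=111001 popcount=4 -> skip
r=58=111010 popcount=4 -> skip
r=59=111011 popcount=5 -> skip
r=60=111100 popcount=4 -> skip
Kept rows: none

Answer: none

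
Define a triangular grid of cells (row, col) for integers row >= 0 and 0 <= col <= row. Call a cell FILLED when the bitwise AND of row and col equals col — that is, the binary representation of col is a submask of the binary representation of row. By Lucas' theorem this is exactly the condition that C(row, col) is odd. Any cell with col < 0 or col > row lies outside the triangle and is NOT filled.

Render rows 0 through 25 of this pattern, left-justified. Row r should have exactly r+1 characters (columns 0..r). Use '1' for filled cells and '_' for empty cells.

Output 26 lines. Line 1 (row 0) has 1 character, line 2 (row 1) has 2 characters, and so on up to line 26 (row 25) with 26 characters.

Answer: 1
11
1_1
1111
1___1
11__11
1_1_1_1
11111111
1_______1
11______11
1_1_____1_1
1111____1111
1___1___1___1
11__11__11__11
1_1_1_1_1_1_1_1
1111111111111111
1_______________1
11______________11
1_1_____________1_1
1111____________1111
1___1___________1___1
11__11__________11__11
1_1_1_1_________1_1_1_1
11111111________11111111
1_______1_______1_______1
11______11______11______11

Derivation:
r0=0: 1
r1=1: 11
r2=10: 1_1
r3=11: 1111
r4=100: 1___1
r5=101: 11__11
r6=110: 1_1_1_1
r7=111: 11111111
r8=1000: 1_______1
r9=1001: 11______11
r10=1010: 1_1_____1_1
r11=1011: 1111____1111
r12=1100: 1___1___1___1
r13=1101: 11__11__11__11
r14=1110: 1_1_1_1_1_1_1_1
r15=1111: 1111111111111111
r16=10000: 1_______________1
r17=10001: 11______________11
r18=10010: 1_1_____________1_1
r19=10011: 1111____________1111
r20=10100: 1___1___________1___1
r21=10101: 11__11__________11__11
r22=10110: 1_1_1_1_________1_1_1_1
r23=10111: 11111111________11111111
r24=11000: 1_______1_______1_______1
r25=11001: 11______11______11______11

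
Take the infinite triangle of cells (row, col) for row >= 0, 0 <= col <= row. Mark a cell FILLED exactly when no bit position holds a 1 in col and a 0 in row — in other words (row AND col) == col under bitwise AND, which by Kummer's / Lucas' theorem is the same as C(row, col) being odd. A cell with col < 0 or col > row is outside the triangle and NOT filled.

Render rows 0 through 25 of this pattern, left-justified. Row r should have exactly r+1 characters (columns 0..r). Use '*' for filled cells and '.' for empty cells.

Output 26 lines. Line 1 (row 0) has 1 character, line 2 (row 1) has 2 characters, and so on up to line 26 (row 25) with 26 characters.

r0=0: *
r1=1: **
r2=10: *.*
r3=11: ****
r4=100: *...*
r5=101: **..**
r6=110: *.*.*.*
r7=111: ********
r8=1000: *.......*
r9=1001: **......**
r10=1010: *.*.....*.*
r11=1011: ****....****
r12=1100: *...*...*...*
r13=1101: **..**..**..**
r14=1110: *.*.*.*.*.*.*.*
r15=1111: ****************
r16=10000: *...............*
r17=10001: **..............**
r18=10010: *.*.............*.*
r19=10011: ****............****
r20=10100: *...*...........*...*
r21=10101: **..**..........**..**
r22=10110: *.*.*.*.........*.*.*.*
r23=10111: ********........********
r24=11000: *.......*.......*.......*
r25=11001: **......**......**......**

Answer: *
**
*.*
****
*...*
**..**
*.*.*.*
********
*.......*
**......**
*.*.....*.*
****....****
*...*...*...*
**..**..**..**
*.*.*.*.*.*.*.*
****************
*...............*
**..............**
*.*.............*.*
****............****
*...*...........*...*
**..**..........**..**
*.*.*.*.........*.*.*.*
********........********
*.......*.......*.......*
**......**......**......**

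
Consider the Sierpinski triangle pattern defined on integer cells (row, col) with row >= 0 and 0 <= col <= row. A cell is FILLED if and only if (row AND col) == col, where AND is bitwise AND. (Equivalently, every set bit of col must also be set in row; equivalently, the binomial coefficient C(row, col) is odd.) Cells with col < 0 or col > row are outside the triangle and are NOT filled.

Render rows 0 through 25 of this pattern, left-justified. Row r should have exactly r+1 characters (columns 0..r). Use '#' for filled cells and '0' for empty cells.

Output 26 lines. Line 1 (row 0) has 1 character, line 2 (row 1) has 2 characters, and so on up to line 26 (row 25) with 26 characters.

r0=0: #
r1=1: ##
r2=10: #0#
r3=11: ####
r4=100: #000#
r5=101: ##00##
r6=110: #0#0#0#
r7=111: ########
r8=1000: #0000000#
r9=1001: ##000000##
r10=1010: #0#00000#0#
r11=1011: ####0000####
r12=1100: #000#000#000#
r13=1101: ##00##00##00##
r14=1110: #0#0#0#0#0#0#0#
r15=1111: ################
r16=10000: #000000000000000#
r17=10001: ##00000000000000##
r18=10010: #0#0000000000000#0#
r19=10011: ####000000000000####
r20=10100: #000#00000000000#000#
r21=10101: ##00##0000000000##00##
r22=10110: #0#0#0#000000000#0#0#0#
r23=10111: ########00000000########
r24=11000: #0000000#0000000#0000000#
r25=11001: ##000000##000000##000000##

Answer: #
##
#0#
####
#000#
##00##
#0#0#0#
########
#0000000#
##000000##
#0#00000#0#
####0000####
#000#000#000#
##00##00##00##
#0#0#0#0#0#0#0#
################
#000000000000000#
##00000000000000##
#0#0000000000000#0#
####000000000000####
#000#00000000000#000#
##00##0000000000##00##
#0#0#0#000000000#0#0#0#
########00000000########
#0000000#0000000#0000000#
##000000##000000##000000##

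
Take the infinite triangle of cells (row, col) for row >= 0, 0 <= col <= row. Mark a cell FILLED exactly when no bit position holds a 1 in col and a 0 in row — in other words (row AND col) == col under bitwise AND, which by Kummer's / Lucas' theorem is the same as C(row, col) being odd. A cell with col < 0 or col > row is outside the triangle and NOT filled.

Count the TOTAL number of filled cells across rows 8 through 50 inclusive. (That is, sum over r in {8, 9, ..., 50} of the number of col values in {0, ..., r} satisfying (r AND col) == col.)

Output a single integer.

Answer: 398

Derivation:
r8=1000 pc1: +2 =2
r9=1001 pc2: +4 =6
r10=1010 pc2: +4 =10
r11=1011 pc3: +8 =18
r12=1100 pc2: +4 =22
r13=1101 pc3: +8 =30
r14=1110 pc3: +8 =38
r15=1111 pc4: +16 =54
r16=10000 pc1: +2 =56
r17=10001 pc2: +4 =60
r18=10010 pc2: +4 =64
r19=10011 pc3: +8 =72
r20=10100 pc2: +4 =76
r21=10101 pc3: +8 =84
r22=10110 pc3: +8 =92
r23=10111 pc4: +16 =108
r24=11000 pc2: +4 =112
r25=11001 pc3: +8 =120
r26=11010 pc3: +8 =128
r27=11011 pc4: +16 =144
r28=11100 pc3: +8 =152
r29=11101 pc4: +16 =168
r30=11110 pc4: +16 =184
r31=11111 pc5: +32 =216
r32=100000 pc1: +2 =218
r33=100001 pc2: +4 =222
r34=100010 pc2: +4 =226
r35=100011 pc3: +8 =234
r36=100100 pc2: +4 =238
r37=100101 pc3: +8 =246
r38=100110 pc3: +8 =254
r39=100111 pc4: +16 =270
r40=101000 pc2: +4 =274
r41=101001 pc3: +8 =282
r42=101010 pc3: +8 =290
r43=101011 pc4: +16 =306
r44=101100 pc3: +8 =314
r45=101101 pc4: +16 =330
r46=101110 pc4: +16 =346
r47=101111 pc5: +32 =378
r48=110000 pc2: +4 =382
r49=110001 pc3: +8 =390
r50=110010 pc3: +8 =398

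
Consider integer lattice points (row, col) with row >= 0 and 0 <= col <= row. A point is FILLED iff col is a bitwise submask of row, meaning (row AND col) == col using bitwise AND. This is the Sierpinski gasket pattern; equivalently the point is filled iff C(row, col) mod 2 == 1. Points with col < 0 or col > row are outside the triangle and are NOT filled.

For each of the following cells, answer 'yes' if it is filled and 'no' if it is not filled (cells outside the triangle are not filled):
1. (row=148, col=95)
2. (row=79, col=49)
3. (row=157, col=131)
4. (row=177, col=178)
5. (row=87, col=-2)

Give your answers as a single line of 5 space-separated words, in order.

Answer: no no no no no

Derivation:
(148,95): row=0b10010100, col=0b1011111, row AND col = 0b10100 = 20; 20 != 95 -> empty
(79,49): row=0b1001111, col=0b110001, row AND col = 0b1 = 1; 1 != 49 -> empty
(157,131): row=0b10011101, col=0b10000011, row AND col = 0b10000001 = 129; 129 != 131 -> empty
(177,178): col outside [0, 177] -> not filled
(87,-2): col outside [0, 87] -> not filled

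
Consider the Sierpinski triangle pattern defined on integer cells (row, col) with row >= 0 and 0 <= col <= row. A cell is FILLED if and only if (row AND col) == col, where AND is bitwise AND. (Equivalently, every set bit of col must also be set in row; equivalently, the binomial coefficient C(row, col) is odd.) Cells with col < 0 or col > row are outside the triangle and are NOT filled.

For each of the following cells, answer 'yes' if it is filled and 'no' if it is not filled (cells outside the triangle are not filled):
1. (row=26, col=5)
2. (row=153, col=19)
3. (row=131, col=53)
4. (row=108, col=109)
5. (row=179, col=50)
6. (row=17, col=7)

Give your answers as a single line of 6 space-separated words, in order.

(26,5): row=0b11010, col=0b101, row AND col = 0b0 = 0; 0 != 5 -> empty
(153,19): row=0b10011001, col=0b10011, row AND col = 0b10001 = 17; 17 != 19 -> empty
(131,53): row=0b10000011, col=0b110101, row AND col = 0b1 = 1; 1 != 53 -> empty
(108,109): col outside [0, 108] -> not filled
(179,50): row=0b10110011, col=0b110010, row AND col = 0b110010 = 50; 50 == 50 -> filled
(17,7): row=0b10001, col=0b111, row AND col = 0b1 = 1; 1 != 7 -> empty

Answer: no no no no yes no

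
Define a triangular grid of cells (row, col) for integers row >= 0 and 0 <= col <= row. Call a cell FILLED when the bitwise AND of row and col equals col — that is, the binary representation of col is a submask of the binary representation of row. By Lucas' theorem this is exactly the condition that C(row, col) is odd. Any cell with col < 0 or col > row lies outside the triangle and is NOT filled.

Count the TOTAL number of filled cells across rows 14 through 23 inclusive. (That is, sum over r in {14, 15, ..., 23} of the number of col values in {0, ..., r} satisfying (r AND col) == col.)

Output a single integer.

Answer: 78

Derivation:
r14=1110 pc3: +8 =8
r15=1111 pc4: +16 =24
r16=10000 pc1: +2 =26
r17=10001 pc2: +4 =30
r18=10010 pc2: +4 =34
r19=10011 pc3: +8 =42
r20=10100 pc2: +4 =46
r21=10101 pc3: +8 =54
r22=10110 pc3: +8 =62
r23=10111 pc4: +16 =78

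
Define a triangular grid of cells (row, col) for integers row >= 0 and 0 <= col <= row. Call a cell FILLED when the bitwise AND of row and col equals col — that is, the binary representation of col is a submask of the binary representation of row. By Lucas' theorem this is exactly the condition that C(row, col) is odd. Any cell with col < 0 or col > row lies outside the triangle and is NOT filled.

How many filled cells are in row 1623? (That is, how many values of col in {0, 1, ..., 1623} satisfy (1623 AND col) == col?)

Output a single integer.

1623 in binary = 11001010111
popcount(1623) = number of 1-bits in 11001010111 = 7
A col c satisfies (1623 AND c) == c iff every set bit of c is also set in 1623; each of the 7 set bits of 1623 can independently be on or off in c.
count = 2^7 = 128

Answer: 128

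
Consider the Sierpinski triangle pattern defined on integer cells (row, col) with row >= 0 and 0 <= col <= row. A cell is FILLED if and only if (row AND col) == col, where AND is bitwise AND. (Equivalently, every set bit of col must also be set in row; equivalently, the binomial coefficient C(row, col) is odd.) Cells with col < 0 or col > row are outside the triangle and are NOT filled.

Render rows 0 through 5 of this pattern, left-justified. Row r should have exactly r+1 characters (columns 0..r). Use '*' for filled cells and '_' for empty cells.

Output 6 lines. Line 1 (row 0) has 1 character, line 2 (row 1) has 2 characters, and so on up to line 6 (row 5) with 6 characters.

Answer: *
**
*_*
****
*___*
**__**

Derivation:
r0=0: *
r1=1: **
r2=10: *_*
r3=11: ****
r4=100: *___*
r5=101: **__**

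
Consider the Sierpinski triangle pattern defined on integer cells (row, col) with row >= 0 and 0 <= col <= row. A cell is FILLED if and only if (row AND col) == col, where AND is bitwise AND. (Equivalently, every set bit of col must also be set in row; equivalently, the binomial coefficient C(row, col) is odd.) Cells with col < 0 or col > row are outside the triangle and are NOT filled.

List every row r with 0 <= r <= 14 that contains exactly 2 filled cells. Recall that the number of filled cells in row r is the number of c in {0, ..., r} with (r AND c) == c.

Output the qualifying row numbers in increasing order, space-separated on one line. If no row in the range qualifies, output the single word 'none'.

Answer: 1 2 4 8

Derivation:
Row r has 2^popcount(r) filled cells, so we need popcount(r) = log2(2) = 1.
Scan r = 0..14 and keep those with exactly 1 one-bits:
r=0=0 popcount=0 -> skip
r=1=1 popcount=1 -> KEEP
r=2=10 popcount=1 -> KEEP
r=3=11 popcount=2 -> skip
r=4=100 popcount=1 -> KEEP
r=5=101 popcount=2 -> skip
r=6=110 popcount=2 -> skip
r=7=111 popcount=3 -> skip
r=8=1000 popcount=1 -> KEEP
r=9=1001 popcount=2 -> skip
r=10=1010 popcount=2 -> skip
r=11=1011 popcount=3 -> skip
r=12=1100 popcount=2 -> skip
r=13=1101 popcount=3 -> skip
r=14=1110 popcount=3 -> skip
Kept rows: 1 2 4 8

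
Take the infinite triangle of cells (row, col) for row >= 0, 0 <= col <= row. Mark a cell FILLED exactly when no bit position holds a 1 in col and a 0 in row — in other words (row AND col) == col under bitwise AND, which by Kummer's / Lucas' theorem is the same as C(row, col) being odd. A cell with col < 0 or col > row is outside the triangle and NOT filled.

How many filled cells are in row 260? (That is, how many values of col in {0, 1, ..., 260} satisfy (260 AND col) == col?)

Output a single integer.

Answer: 4

Derivation:
260 in binary = 100000100
popcount(260) = number of 1-bits in 100000100 = 2
A col c satisfies (260 AND c) == c iff every set bit of c is also set in 260; each of the 2 set bits of 260 can independently be on or off in c.
count = 2^2 = 4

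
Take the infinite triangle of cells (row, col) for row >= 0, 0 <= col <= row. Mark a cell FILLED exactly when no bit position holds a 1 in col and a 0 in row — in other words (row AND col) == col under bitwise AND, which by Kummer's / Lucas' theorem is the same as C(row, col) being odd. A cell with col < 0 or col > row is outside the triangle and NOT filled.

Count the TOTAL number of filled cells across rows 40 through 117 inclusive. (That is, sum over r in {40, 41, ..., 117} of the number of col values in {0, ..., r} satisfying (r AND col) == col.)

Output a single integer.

Answer: 1362

Derivation:
r40=101000 pc2: +4 =4
r41=101001 pc3: +8 =12
r42=101010 pc3: +8 =20
r43=101011 pc4: +16 =36
r44=101100 pc3: +8 =44
r45=101101 pc4: +16 =60
r46=101110 pc4: +16 =76
r47=101111 pc5: +32 =108
r48=110000 pc2: +4 =112
r49=110001 pc3: +8 =120
r50=110010 pc3: +8 =128
r51=110011 pc4: +16 =144
r52=110100 pc3: +8 =152
r53=110101 pc4: +16 =168
r54=110110 pc4: +16 =184
r55=110111 pc5: +32 =216
r56=111000 pc3: +8 =224
r57=111001 pc4: +16 =240
r58=111010 pc4: +16 =256
r59=111011 pc5: +32 =288
r60=111100 pc4: +16 =304
r61=111101 pc5: +32 =336
r62=111110 pc5: +32 =368
r63=111111 pc6: +64 =432
r64=1000000 pc1: +2 =434
r65=1000001 pc2: +4 =438
r66=1000010 pc2: +4 =442
r67=1000011 pc3: +8 =450
r68=1000100 pc2: +4 =454
r69=1000101 pc3: +8 =462
r70=1000110 pc3: +8 =470
r71=1000111 pc4: +16 =486
r72=1001000 pc2: +4 =490
r73=1001001 pc3: +8 =498
r74=1001010 pc3: +8 =506
r75=1001011 pc4: +16 =522
r76=1001100 pc3: +8 =530
r77=1001101 pc4: +16 =546
r78=1001110 pc4: +16 =562
r79=1001111 pc5: +32 =594
r80=1010000 pc2: +4 =598
r81=1010001 pc3: +8 =606
r82=1010010 pc3: +8 =614
r83=1010011 pc4: +16 =630
r84=1010100 pc3: +8 =638
r85=1010101 pc4: +16 =654
r86=1010110 pc4: +16 =670
r87=1010111 pc5: +32 =702
r88=1011000 pc3: +8 =710
r89=1011001 pc4: +16 =726
r90=1011010 pc4: +16 =742
r91=1011011 pc5: +32 =774
r92=1011100 pc4: +16 =790
r93=1011101 pc5: +32 =822
r94=1011110 pc5: +32 =854
r95=1011111 pc6: +64 =918
r96=1100000 pc2: +4 =922
r97=1100001 pc3: +8 =930
r98=1100010 pc3: +8 =938
r99=1100011 pc4: +16 =954
r100=1100100 pc3: +8 =962
r101=1100101 pc4: +16 =978
r102=1100110 pc4: +16 =994
r103=1100111 pc5: +32 =1026
r104=1101000 pc3: +8 =1034
r105=1101001 pc4: +16 =1050
r106=1101010 pc4: +16 =1066
r107=1101011 pc5: +32 =1098
r108=1101100 pc4: +16 =1114
r109=1101101 pc5: +32 =1146
r110=1101110 pc5: +32 =1178
r111=1101111 pc6: +64 =1242
r112=1110000 pc3: +8 =1250
r113=1110001 pc4: +16 =1266
r114=1110010 pc4: +16 =1282
r115=1110011 pc5: +32 =1314
r116=1110100 pc4: +16 =1330
r117=1110101 pc5: +32 =1362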